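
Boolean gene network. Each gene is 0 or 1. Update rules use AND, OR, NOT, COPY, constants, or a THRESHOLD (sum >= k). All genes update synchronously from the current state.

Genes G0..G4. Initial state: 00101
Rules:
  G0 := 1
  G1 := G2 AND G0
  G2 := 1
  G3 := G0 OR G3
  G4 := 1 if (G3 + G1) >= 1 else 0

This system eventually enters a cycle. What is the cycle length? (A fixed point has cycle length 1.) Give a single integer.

Answer: 1

Derivation:
Step 0: 00101
Step 1: G0=1(const) G1=G2&G0=1&0=0 G2=1(const) G3=G0|G3=0|0=0 G4=(0+0>=1)=0 -> 10100
Step 2: G0=1(const) G1=G2&G0=1&1=1 G2=1(const) G3=G0|G3=1|0=1 G4=(0+0>=1)=0 -> 11110
Step 3: G0=1(const) G1=G2&G0=1&1=1 G2=1(const) G3=G0|G3=1|1=1 G4=(1+1>=1)=1 -> 11111
Step 4: G0=1(const) G1=G2&G0=1&1=1 G2=1(const) G3=G0|G3=1|1=1 G4=(1+1>=1)=1 -> 11111
State from step 4 equals state from step 3 -> cycle length 1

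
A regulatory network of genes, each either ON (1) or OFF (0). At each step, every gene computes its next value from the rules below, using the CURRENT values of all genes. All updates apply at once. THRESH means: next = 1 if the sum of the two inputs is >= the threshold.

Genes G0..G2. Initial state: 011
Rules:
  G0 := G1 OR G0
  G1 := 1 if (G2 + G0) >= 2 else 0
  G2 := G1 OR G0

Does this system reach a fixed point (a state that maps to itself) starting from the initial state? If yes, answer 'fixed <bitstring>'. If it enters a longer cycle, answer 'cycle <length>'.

Answer: fixed 111

Derivation:
Step 0: 011
Step 1: G0=G1|G0=1|0=1 G1=(1+0>=2)=0 G2=G1|G0=1|0=1 -> 101
Step 2: G0=G1|G0=0|1=1 G1=(1+1>=2)=1 G2=G1|G0=0|1=1 -> 111
Step 3: G0=G1|G0=1|1=1 G1=(1+1>=2)=1 G2=G1|G0=1|1=1 -> 111
Fixed point reached at step 2: 111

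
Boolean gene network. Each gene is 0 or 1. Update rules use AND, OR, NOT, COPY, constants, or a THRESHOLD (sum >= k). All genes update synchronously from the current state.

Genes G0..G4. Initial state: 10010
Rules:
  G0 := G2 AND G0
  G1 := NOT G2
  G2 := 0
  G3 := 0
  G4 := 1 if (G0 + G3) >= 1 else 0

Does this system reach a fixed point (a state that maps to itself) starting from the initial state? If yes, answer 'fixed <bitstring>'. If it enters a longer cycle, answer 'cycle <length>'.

Step 0: 10010
Step 1: G0=G2&G0=0&1=0 G1=NOT G2=NOT 0=1 G2=0(const) G3=0(const) G4=(1+1>=1)=1 -> 01001
Step 2: G0=G2&G0=0&0=0 G1=NOT G2=NOT 0=1 G2=0(const) G3=0(const) G4=(0+0>=1)=0 -> 01000
Step 3: G0=G2&G0=0&0=0 G1=NOT G2=NOT 0=1 G2=0(const) G3=0(const) G4=(0+0>=1)=0 -> 01000
Fixed point reached at step 2: 01000

Answer: fixed 01000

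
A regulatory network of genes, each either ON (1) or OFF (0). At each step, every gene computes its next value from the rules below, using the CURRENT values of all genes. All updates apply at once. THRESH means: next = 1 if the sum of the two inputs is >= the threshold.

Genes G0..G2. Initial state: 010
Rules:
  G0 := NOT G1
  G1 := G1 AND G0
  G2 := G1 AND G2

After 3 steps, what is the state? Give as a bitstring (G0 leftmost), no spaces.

Step 1: G0=NOT G1=NOT 1=0 G1=G1&G0=1&0=0 G2=G1&G2=1&0=0 -> 000
Step 2: G0=NOT G1=NOT 0=1 G1=G1&G0=0&0=0 G2=G1&G2=0&0=0 -> 100
Step 3: G0=NOT G1=NOT 0=1 G1=G1&G0=0&1=0 G2=G1&G2=0&0=0 -> 100

100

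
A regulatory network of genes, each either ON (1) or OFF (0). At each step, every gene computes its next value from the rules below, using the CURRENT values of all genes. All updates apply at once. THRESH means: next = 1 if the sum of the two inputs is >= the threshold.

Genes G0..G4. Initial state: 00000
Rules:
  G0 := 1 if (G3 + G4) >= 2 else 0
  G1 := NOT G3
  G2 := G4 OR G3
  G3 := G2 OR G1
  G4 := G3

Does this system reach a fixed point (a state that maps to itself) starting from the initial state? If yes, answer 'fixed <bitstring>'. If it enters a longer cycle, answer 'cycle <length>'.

Answer: fixed 10111

Derivation:
Step 0: 00000
Step 1: G0=(0+0>=2)=0 G1=NOT G3=NOT 0=1 G2=G4|G3=0|0=0 G3=G2|G1=0|0=0 G4=G3=0 -> 01000
Step 2: G0=(0+0>=2)=0 G1=NOT G3=NOT 0=1 G2=G4|G3=0|0=0 G3=G2|G1=0|1=1 G4=G3=0 -> 01010
Step 3: G0=(1+0>=2)=0 G1=NOT G3=NOT 1=0 G2=G4|G3=0|1=1 G3=G2|G1=0|1=1 G4=G3=1 -> 00111
Step 4: G0=(1+1>=2)=1 G1=NOT G3=NOT 1=0 G2=G4|G3=1|1=1 G3=G2|G1=1|0=1 G4=G3=1 -> 10111
Step 5: G0=(1+1>=2)=1 G1=NOT G3=NOT 1=0 G2=G4|G3=1|1=1 G3=G2|G1=1|0=1 G4=G3=1 -> 10111
Fixed point reached at step 4: 10111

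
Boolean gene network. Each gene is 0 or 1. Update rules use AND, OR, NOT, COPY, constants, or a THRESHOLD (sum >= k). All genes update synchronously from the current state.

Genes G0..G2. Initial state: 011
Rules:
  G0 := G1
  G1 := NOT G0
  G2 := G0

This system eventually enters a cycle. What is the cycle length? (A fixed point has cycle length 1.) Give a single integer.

Step 0: 011
Step 1: G0=G1=1 G1=NOT G0=NOT 0=1 G2=G0=0 -> 110
Step 2: G0=G1=1 G1=NOT G0=NOT 1=0 G2=G0=1 -> 101
Step 3: G0=G1=0 G1=NOT G0=NOT 1=0 G2=G0=1 -> 001
Step 4: G0=G1=0 G1=NOT G0=NOT 0=1 G2=G0=0 -> 010
Step 5: G0=G1=1 G1=NOT G0=NOT 0=1 G2=G0=0 -> 110
State from step 5 equals state from step 1 -> cycle length 4

Answer: 4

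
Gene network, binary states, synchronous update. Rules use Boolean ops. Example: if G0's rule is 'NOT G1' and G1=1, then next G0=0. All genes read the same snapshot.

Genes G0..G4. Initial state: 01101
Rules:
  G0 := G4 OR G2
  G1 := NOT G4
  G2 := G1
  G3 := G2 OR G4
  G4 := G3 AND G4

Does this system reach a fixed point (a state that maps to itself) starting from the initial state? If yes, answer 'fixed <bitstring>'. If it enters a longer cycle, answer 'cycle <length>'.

Answer: fixed 11110

Derivation:
Step 0: 01101
Step 1: G0=G4|G2=1|1=1 G1=NOT G4=NOT 1=0 G2=G1=1 G3=G2|G4=1|1=1 G4=G3&G4=0&1=0 -> 10110
Step 2: G0=G4|G2=0|1=1 G1=NOT G4=NOT 0=1 G2=G1=0 G3=G2|G4=1|0=1 G4=G3&G4=1&0=0 -> 11010
Step 3: G0=G4|G2=0|0=0 G1=NOT G4=NOT 0=1 G2=G1=1 G3=G2|G4=0|0=0 G4=G3&G4=1&0=0 -> 01100
Step 4: G0=G4|G2=0|1=1 G1=NOT G4=NOT 0=1 G2=G1=1 G3=G2|G4=1|0=1 G4=G3&G4=0&0=0 -> 11110
Step 5: G0=G4|G2=0|1=1 G1=NOT G4=NOT 0=1 G2=G1=1 G3=G2|G4=1|0=1 G4=G3&G4=1&0=0 -> 11110
Fixed point reached at step 4: 11110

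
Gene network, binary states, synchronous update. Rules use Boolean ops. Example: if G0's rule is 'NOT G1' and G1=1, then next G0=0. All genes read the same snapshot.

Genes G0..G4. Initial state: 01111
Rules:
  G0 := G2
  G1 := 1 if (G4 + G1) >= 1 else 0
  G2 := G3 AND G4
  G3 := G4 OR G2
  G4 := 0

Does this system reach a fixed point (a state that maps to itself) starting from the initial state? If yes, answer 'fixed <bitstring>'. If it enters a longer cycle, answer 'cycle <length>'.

Step 0: 01111
Step 1: G0=G2=1 G1=(1+1>=1)=1 G2=G3&G4=1&1=1 G3=G4|G2=1|1=1 G4=0(const) -> 11110
Step 2: G0=G2=1 G1=(0+1>=1)=1 G2=G3&G4=1&0=0 G3=G4|G2=0|1=1 G4=0(const) -> 11010
Step 3: G0=G2=0 G1=(0+1>=1)=1 G2=G3&G4=1&0=0 G3=G4|G2=0|0=0 G4=0(const) -> 01000
Step 4: G0=G2=0 G1=(0+1>=1)=1 G2=G3&G4=0&0=0 G3=G4|G2=0|0=0 G4=0(const) -> 01000
Fixed point reached at step 3: 01000

Answer: fixed 01000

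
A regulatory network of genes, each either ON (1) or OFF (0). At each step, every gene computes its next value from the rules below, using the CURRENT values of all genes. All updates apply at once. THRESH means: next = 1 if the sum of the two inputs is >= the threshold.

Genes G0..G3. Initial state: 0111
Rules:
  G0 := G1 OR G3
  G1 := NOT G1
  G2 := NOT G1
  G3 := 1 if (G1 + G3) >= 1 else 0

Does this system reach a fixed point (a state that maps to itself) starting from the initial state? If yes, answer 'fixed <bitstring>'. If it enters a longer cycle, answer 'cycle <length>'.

Answer: cycle 2

Derivation:
Step 0: 0111
Step 1: G0=G1|G3=1|1=1 G1=NOT G1=NOT 1=0 G2=NOT G1=NOT 1=0 G3=(1+1>=1)=1 -> 1001
Step 2: G0=G1|G3=0|1=1 G1=NOT G1=NOT 0=1 G2=NOT G1=NOT 0=1 G3=(0+1>=1)=1 -> 1111
Step 3: G0=G1|G3=1|1=1 G1=NOT G1=NOT 1=0 G2=NOT G1=NOT 1=0 G3=(1+1>=1)=1 -> 1001
Cycle of length 2 starting at step 1 -> no fixed point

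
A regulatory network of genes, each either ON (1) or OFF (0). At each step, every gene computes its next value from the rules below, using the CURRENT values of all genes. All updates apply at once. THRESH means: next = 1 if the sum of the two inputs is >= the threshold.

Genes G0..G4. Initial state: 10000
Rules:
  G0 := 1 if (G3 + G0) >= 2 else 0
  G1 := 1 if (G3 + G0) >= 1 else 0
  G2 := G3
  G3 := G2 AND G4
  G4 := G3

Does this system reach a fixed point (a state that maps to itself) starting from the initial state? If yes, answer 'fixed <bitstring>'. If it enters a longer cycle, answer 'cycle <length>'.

Step 0: 10000
Step 1: G0=(0+1>=2)=0 G1=(0+1>=1)=1 G2=G3=0 G3=G2&G4=0&0=0 G4=G3=0 -> 01000
Step 2: G0=(0+0>=2)=0 G1=(0+0>=1)=0 G2=G3=0 G3=G2&G4=0&0=0 G4=G3=0 -> 00000
Step 3: G0=(0+0>=2)=0 G1=(0+0>=1)=0 G2=G3=0 G3=G2&G4=0&0=0 G4=G3=0 -> 00000
Fixed point reached at step 2: 00000

Answer: fixed 00000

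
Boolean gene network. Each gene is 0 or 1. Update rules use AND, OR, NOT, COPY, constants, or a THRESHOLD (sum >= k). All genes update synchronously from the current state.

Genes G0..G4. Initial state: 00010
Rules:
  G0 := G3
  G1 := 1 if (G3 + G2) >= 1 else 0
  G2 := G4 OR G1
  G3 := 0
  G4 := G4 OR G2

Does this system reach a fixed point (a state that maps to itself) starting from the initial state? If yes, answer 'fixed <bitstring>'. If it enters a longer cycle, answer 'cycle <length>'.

Step 0: 00010
Step 1: G0=G3=1 G1=(1+0>=1)=1 G2=G4|G1=0|0=0 G3=0(const) G4=G4|G2=0|0=0 -> 11000
Step 2: G0=G3=0 G1=(0+0>=1)=0 G2=G4|G1=0|1=1 G3=0(const) G4=G4|G2=0|0=0 -> 00100
Step 3: G0=G3=0 G1=(0+1>=1)=1 G2=G4|G1=0|0=0 G3=0(const) G4=G4|G2=0|1=1 -> 01001
Step 4: G0=G3=0 G1=(0+0>=1)=0 G2=G4|G1=1|1=1 G3=0(const) G4=G4|G2=1|0=1 -> 00101
Step 5: G0=G3=0 G1=(0+1>=1)=1 G2=G4|G1=1|0=1 G3=0(const) G4=G4|G2=1|1=1 -> 01101
Step 6: G0=G3=0 G1=(0+1>=1)=1 G2=G4|G1=1|1=1 G3=0(const) G4=G4|G2=1|1=1 -> 01101
Fixed point reached at step 5: 01101

Answer: fixed 01101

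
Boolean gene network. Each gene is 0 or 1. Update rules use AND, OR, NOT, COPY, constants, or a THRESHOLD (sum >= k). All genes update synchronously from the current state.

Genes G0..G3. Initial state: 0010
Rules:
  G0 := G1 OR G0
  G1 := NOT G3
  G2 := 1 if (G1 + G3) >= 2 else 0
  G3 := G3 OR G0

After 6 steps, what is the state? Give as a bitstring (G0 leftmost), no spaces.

Step 1: G0=G1|G0=0|0=0 G1=NOT G3=NOT 0=1 G2=(0+0>=2)=0 G3=G3|G0=0|0=0 -> 0100
Step 2: G0=G1|G0=1|0=1 G1=NOT G3=NOT 0=1 G2=(1+0>=2)=0 G3=G3|G0=0|0=0 -> 1100
Step 3: G0=G1|G0=1|1=1 G1=NOT G3=NOT 0=1 G2=(1+0>=2)=0 G3=G3|G0=0|1=1 -> 1101
Step 4: G0=G1|G0=1|1=1 G1=NOT G3=NOT 1=0 G2=(1+1>=2)=1 G3=G3|G0=1|1=1 -> 1011
Step 5: G0=G1|G0=0|1=1 G1=NOT G3=NOT 1=0 G2=(0+1>=2)=0 G3=G3|G0=1|1=1 -> 1001
Step 6: G0=G1|G0=0|1=1 G1=NOT G3=NOT 1=0 G2=(0+1>=2)=0 G3=G3|G0=1|1=1 -> 1001

1001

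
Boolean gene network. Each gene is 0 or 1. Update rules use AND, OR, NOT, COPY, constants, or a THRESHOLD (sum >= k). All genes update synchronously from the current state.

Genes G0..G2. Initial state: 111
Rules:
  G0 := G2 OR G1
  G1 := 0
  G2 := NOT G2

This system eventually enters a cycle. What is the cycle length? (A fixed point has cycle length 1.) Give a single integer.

Step 0: 111
Step 1: G0=G2|G1=1|1=1 G1=0(const) G2=NOT G2=NOT 1=0 -> 100
Step 2: G0=G2|G1=0|0=0 G1=0(const) G2=NOT G2=NOT 0=1 -> 001
Step 3: G0=G2|G1=1|0=1 G1=0(const) G2=NOT G2=NOT 1=0 -> 100
State from step 3 equals state from step 1 -> cycle length 2

Answer: 2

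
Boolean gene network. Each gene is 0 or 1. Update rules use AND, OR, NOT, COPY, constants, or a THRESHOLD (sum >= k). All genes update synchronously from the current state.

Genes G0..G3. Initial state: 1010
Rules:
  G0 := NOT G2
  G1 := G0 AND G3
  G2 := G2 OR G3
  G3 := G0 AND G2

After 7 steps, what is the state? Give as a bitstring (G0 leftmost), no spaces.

Step 1: G0=NOT G2=NOT 1=0 G1=G0&G3=1&0=0 G2=G2|G3=1|0=1 G3=G0&G2=1&1=1 -> 0011
Step 2: G0=NOT G2=NOT 1=0 G1=G0&G3=0&1=0 G2=G2|G3=1|1=1 G3=G0&G2=0&1=0 -> 0010
Step 3: G0=NOT G2=NOT 1=0 G1=G0&G3=0&0=0 G2=G2|G3=1|0=1 G3=G0&G2=0&1=0 -> 0010
Step 4: G0=NOT G2=NOT 1=0 G1=G0&G3=0&0=0 G2=G2|G3=1|0=1 G3=G0&G2=0&1=0 -> 0010
Step 5: G0=NOT G2=NOT 1=0 G1=G0&G3=0&0=0 G2=G2|G3=1|0=1 G3=G0&G2=0&1=0 -> 0010
Step 6: G0=NOT G2=NOT 1=0 G1=G0&G3=0&0=0 G2=G2|G3=1|0=1 G3=G0&G2=0&1=0 -> 0010
Step 7: G0=NOT G2=NOT 1=0 G1=G0&G3=0&0=0 G2=G2|G3=1|0=1 G3=G0&G2=0&1=0 -> 0010

0010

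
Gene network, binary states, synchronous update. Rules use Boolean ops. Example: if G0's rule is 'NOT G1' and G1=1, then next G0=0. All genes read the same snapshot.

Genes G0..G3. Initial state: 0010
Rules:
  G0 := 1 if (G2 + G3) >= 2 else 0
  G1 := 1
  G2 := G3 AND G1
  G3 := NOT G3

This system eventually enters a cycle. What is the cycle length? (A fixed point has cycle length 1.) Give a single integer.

Answer: 2

Derivation:
Step 0: 0010
Step 1: G0=(1+0>=2)=0 G1=1(const) G2=G3&G1=0&0=0 G3=NOT G3=NOT 0=1 -> 0101
Step 2: G0=(0+1>=2)=0 G1=1(const) G2=G3&G1=1&1=1 G3=NOT G3=NOT 1=0 -> 0110
Step 3: G0=(1+0>=2)=0 G1=1(const) G2=G3&G1=0&1=0 G3=NOT G3=NOT 0=1 -> 0101
State from step 3 equals state from step 1 -> cycle length 2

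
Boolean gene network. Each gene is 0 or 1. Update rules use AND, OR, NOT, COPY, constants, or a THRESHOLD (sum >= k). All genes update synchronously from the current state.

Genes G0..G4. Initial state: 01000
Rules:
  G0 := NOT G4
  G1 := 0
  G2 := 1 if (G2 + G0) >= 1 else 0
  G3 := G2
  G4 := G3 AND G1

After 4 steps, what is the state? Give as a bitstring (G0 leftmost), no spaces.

Step 1: G0=NOT G4=NOT 0=1 G1=0(const) G2=(0+0>=1)=0 G3=G2=0 G4=G3&G1=0&1=0 -> 10000
Step 2: G0=NOT G4=NOT 0=1 G1=0(const) G2=(0+1>=1)=1 G3=G2=0 G4=G3&G1=0&0=0 -> 10100
Step 3: G0=NOT G4=NOT 0=1 G1=0(const) G2=(1+1>=1)=1 G3=G2=1 G4=G3&G1=0&0=0 -> 10110
Step 4: G0=NOT G4=NOT 0=1 G1=0(const) G2=(1+1>=1)=1 G3=G2=1 G4=G3&G1=1&0=0 -> 10110

10110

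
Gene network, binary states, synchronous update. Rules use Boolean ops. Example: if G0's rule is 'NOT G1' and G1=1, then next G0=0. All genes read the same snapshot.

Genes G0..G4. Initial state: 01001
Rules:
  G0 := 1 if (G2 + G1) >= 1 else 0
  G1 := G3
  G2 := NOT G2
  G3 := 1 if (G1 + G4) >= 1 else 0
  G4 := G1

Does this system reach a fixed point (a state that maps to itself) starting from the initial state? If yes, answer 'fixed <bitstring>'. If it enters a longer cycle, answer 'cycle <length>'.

Answer: cycle 2

Derivation:
Step 0: 01001
Step 1: G0=(0+1>=1)=1 G1=G3=0 G2=NOT G2=NOT 0=1 G3=(1+1>=1)=1 G4=G1=1 -> 10111
Step 2: G0=(1+0>=1)=1 G1=G3=1 G2=NOT G2=NOT 1=0 G3=(0+1>=1)=1 G4=G1=0 -> 11010
Step 3: G0=(0+1>=1)=1 G1=G3=1 G2=NOT G2=NOT 0=1 G3=(1+0>=1)=1 G4=G1=1 -> 11111
Step 4: G0=(1+1>=1)=1 G1=G3=1 G2=NOT G2=NOT 1=0 G3=(1+1>=1)=1 G4=G1=1 -> 11011
Step 5: G0=(0+1>=1)=1 G1=G3=1 G2=NOT G2=NOT 0=1 G3=(1+1>=1)=1 G4=G1=1 -> 11111
Cycle of length 2 starting at step 3 -> no fixed point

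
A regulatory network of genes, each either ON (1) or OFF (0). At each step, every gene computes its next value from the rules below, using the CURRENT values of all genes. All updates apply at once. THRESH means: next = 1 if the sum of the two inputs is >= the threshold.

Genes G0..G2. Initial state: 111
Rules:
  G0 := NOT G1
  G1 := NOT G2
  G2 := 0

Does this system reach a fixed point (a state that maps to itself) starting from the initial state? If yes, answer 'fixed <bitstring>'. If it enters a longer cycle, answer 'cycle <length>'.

Answer: fixed 010

Derivation:
Step 0: 111
Step 1: G0=NOT G1=NOT 1=0 G1=NOT G2=NOT 1=0 G2=0(const) -> 000
Step 2: G0=NOT G1=NOT 0=1 G1=NOT G2=NOT 0=1 G2=0(const) -> 110
Step 3: G0=NOT G1=NOT 1=0 G1=NOT G2=NOT 0=1 G2=0(const) -> 010
Step 4: G0=NOT G1=NOT 1=0 G1=NOT G2=NOT 0=1 G2=0(const) -> 010
Fixed point reached at step 3: 010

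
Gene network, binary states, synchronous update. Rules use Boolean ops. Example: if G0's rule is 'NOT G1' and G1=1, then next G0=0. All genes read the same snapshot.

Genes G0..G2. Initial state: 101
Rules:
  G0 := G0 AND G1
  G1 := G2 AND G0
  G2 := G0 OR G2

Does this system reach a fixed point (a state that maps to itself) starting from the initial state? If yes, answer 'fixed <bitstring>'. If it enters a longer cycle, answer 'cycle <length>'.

Answer: fixed 001

Derivation:
Step 0: 101
Step 1: G0=G0&G1=1&0=0 G1=G2&G0=1&1=1 G2=G0|G2=1|1=1 -> 011
Step 2: G0=G0&G1=0&1=0 G1=G2&G0=1&0=0 G2=G0|G2=0|1=1 -> 001
Step 3: G0=G0&G1=0&0=0 G1=G2&G0=1&0=0 G2=G0|G2=0|1=1 -> 001
Fixed point reached at step 2: 001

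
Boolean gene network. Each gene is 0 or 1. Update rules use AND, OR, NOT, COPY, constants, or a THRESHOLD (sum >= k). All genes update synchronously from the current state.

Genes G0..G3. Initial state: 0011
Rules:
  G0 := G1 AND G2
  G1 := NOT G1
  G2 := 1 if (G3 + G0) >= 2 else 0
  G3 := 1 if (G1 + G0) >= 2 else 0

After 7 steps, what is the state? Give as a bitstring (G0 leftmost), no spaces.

Step 1: G0=G1&G2=0&1=0 G1=NOT G1=NOT 0=1 G2=(1+0>=2)=0 G3=(0+0>=2)=0 -> 0100
Step 2: G0=G1&G2=1&0=0 G1=NOT G1=NOT 1=0 G2=(0+0>=2)=0 G3=(1+0>=2)=0 -> 0000
Step 3: G0=G1&G2=0&0=0 G1=NOT G1=NOT 0=1 G2=(0+0>=2)=0 G3=(0+0>=2)=0 -> 0100
Step 4: G0=G1&G2=1&0=0 G1=NOT G1=NOT 1=0 G2=(0+0>=2)=0 G3=(1+0>=2)=0 -> 0000
Step 5: G0=G1&G2=0&0=0 G1=NOT G1=NOT 0=1 G2=(0+0>=2)=0 G3=(0+0>=2)=0 -> 0100
Step 6: G0=G1&G2=1&0=0 G1=NOT G1=NOT 1=0 G2=(0+0>=2)=0 G3=(1+0>=2)=0 -> 0000
Step 7: G0=G1&G2=0&0=0 G1=NOT G1=NOT 0=1 G2=(0+0>=2)=0 G3=(0+0>=2)=0 -> 0100

0100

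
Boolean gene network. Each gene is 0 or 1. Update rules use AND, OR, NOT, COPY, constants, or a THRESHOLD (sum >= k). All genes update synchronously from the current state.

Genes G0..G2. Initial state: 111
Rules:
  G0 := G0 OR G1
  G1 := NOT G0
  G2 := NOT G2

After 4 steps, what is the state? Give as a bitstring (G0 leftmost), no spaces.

Step 1: G0=G0|G1=1|1=1 G1=NOT G0=NOT 1=0 G2=NOT G2=NOT 1=0 -> 100
Step 2: G0=G0|G1=1|0=1 G1=NOT G0=NOT 1=0 G2=NOT G2=NOT 0=1 -> 101
Step 3: G0=G0|G1=1|0=1 G1=NOT G0=NOT 1=0 G2=NOT G2=NOT 1=0 -> 100
Step 4: G0=G0|G1=1|0=1 G1=NOT G0=NOT 1=0 G2=NOT G2=NOT 0=1 -> 101

101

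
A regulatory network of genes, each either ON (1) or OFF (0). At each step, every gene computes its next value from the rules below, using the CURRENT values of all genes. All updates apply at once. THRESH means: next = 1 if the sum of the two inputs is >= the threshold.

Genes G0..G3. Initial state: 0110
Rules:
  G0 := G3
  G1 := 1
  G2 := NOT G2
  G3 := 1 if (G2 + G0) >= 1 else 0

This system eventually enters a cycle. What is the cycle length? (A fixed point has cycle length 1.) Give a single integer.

Step 0: 0110
Step 1: G0=G3=0 G1=1(const) G2=NOT G2=NOT 1=0 G3=(1+0>=1)=1 -> 0101
Step 2: G0=G3=1 G1=1(const) G2=NOT G2=NOT 0=1 G3=(0+0>=1)=0 -> 1110
Step 3: G0=G3=0 G1=1(const) G2=NOT G2=NOT 1=0 G3=(1+1>=1)=1 -> 0101
State from step 3 equals state from step 1 -> cycle length 2

Answer: 2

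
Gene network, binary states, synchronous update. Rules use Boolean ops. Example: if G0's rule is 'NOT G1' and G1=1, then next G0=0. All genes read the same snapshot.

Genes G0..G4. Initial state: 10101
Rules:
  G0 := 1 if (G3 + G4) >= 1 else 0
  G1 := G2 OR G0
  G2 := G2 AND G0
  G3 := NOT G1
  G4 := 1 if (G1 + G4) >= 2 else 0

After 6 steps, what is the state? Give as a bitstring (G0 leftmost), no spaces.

Step 1: G0=(0+1>=1)=1 G1=G2|G0=1|1=1 G2=G2&G0=1&1=1 G3=NOT G1=NOT 0=1 G4=(0+1>=2)=0 -> 11110
Step 2: G0=(1+0>=1)=1 G1=G2|G0=1|1=1 G2=G2&G0=1&1=1 G3=NOT G1=NOT 1=0 G4=(1+0>=2)=0 -> 11100
Step 3: G0=(0+0>=1)=0 G1=G2|G0=1|1=1 G2=G2&G0=1&1=1 G3=NOT G1=NOT 1=0 G4=(1+0>=2)=0 -> 01100
Step 4: G0=(0+0>=1)=0 G1=G2|G0=1|0=1 G2=G2&G0=1&0=0 G3=NOT G1=NOT 1=0 G4=(1+0>=2)=0 -> 01000
Step 5: G0=(0+0>=1)=0 G1=G2|G0=0|0=0 G2=G2&G0=0&0=0 G3=NOT G1=NOT 1=0 G4=(1+0>=2)=0 -> 00000
Step 6: G0=(0+0>=1)=0 G1=G2|G0=0|0=0 G2=G2&G0=0&0=0 G3=NOT G1=NOT 0=1 G4=(0+0>=2)=0 -> 00010

00010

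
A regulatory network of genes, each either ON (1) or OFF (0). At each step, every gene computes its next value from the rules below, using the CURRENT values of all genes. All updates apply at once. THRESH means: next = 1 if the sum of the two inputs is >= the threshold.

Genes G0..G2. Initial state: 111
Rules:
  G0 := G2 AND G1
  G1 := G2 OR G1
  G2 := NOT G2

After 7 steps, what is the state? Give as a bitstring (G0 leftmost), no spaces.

Step 1: G0=G2&G1=1&1=1 G1=G2|G1=1|1=1 G2=NOT G2=NOT 1=0 -> 110
Step 2: G0=G2&G1=0&1=0 G1=G2|G1=0|1=1 G2=NOT G2=NOT 0=1 -> 011
Step 3: G0=G2&G1=1&1=1 G1=G2|G1=1|1=1 G2=NOT G2=NOT 1=0 -> 110
Step 4: G0=G2&G1=0&1=0 G1=G2|G1=0|1=1 G2=NOT G2=NOT 0=1 -> 011
Step 5: G0=G2&G1=1&1=1 G1=G2|G1=1|1=1 G2=NOT G2=NOT 1=0 -> 110
Step 6: G0=G2&G1=0&1=0 G1=G2|G1=0|1=1 G2=NOT G2=NOT 0=1 -> 011
Step 7: G0=G2&G1=1&1=1 G1=G2|G1=1|1=1 G2=NOT G2=NOT 1=0 -> 110

110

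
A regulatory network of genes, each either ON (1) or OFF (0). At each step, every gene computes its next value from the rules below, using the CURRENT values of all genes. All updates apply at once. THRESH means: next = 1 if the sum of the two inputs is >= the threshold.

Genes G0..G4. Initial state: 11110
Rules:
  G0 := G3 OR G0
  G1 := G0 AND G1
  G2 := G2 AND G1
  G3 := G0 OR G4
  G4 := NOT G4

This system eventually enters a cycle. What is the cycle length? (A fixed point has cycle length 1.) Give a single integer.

Step 0: 11110
Step 1: G0=G3|G0=1|1=1 G1=G0&G1=1&1=1 G2=G2&G1=1&1=1 G3=G0|G4=1|0=1 G4=NOT G4=NOT 0=1 -> 11111
Step 2: G0=G3|G0=1|1=1 G1=G0&G1=1&1=1 G2=G2&G1=1&1=1 G3=G0|G4=1|1=1 G4=NOT G4=NOT 1=0 -> 11110
State from step 2 equals state from step 0 -> cycle length 2

Answer: 2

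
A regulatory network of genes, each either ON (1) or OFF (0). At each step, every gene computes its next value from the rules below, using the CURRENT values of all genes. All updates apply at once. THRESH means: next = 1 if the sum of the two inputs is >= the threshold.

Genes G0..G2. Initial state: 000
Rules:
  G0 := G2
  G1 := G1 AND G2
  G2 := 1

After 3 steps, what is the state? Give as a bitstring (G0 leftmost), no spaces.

Step 1: G0=G2=0 G1=G1&G2=0&0=0 G2=1(const) -> 001
Step 2: G0=G2=1 G1=G1&G2=0&1=0 G2=1(const) -> 101
Step 3: G0=G2=1 G1=G1&G2=0&1=0 G2=1(const) -> 101

101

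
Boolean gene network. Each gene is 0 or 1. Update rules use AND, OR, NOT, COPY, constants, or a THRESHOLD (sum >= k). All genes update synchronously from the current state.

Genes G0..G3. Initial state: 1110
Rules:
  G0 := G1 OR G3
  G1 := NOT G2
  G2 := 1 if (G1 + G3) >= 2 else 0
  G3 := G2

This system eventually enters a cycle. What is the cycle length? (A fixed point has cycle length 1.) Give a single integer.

Step 0: 1110
Step 1: G0=G1|G3=1|0=1 G1=NOT G2=NOT 1=0 G2=(1+0>=2)=0 G3=G2=1 -> 1001
Step 2: G0=G1|G3=0|1=1 G1=NOT G2=NOT 0=1 G2=(0+1>=2)=0 G3=G2=0 -> 1100
Step 3: G0=G1|G3=1|0=1 G1=NOT G2=NOT 0=1 G2=(1+0>=2)=0 G3=G2=0 -> 1100
State from step 3 equals state from step 2 -> cycle length 1

Answer: 1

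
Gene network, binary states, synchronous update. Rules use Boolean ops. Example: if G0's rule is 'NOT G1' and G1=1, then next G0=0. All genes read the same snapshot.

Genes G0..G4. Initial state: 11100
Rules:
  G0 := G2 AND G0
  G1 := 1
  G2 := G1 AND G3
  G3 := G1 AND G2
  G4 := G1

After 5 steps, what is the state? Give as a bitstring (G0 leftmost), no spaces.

Step 1: G0=G2&G0=1&1=1 G1=1(const) G2=G1&G3=1&0=0 G3=G1&G2=1&1=1 G4=G1=1 -> 11011
Step 2: G0=G2&G0=0&1=0 G1=1(const) G2=G1&G3=1&1=1 G3=G1&G2=1&0=0 G4=G1=1 -> 01101
Step 3: G0=G2&G0=1&0=0 G1=1(const) G2=G1&G3=1&0=0 G3=G1&G2=1&1=1 G4=G1=1 -> 01011
Step 4: G0=G2&G0=0&0=0 G1=1(const) G2=G1&G3=1&1=1 G3=G1&G2=1&0=0 G4=G1=1 -> 01101
Step 5: G0=G2&G0=1&0=0 G1=1(const) G2=G1&G3=1&0=0 G3=G1&G2=1&1=1 G4=G1=1 -> 01011

01011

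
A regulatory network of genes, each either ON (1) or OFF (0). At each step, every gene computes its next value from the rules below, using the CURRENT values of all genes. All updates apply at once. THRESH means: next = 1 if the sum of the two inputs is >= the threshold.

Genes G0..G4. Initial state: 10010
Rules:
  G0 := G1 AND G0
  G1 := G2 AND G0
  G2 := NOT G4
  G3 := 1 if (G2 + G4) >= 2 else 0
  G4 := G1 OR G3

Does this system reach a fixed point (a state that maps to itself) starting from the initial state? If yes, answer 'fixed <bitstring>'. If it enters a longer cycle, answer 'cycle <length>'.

Answer: cycle 2

Derivation:
Step 0: 10010
Step 1: G0=G1&G0=0&1=0 G1=G2&G0=0&1=0 G2=NOT G4=NOT 0=1 G3=(0+0>=2)=0 G4=G1|G3=0|1=1 -> 00101
Step 2: G0=G1&G0=0&0=0 G1=G2&G0=1&0=0 G2=NOT G4=NOT 1=0 G3=(1+1>=2)=1 G4=G1|G3=0|0=0 -> 00010
Step 3: G0=G1&G0=0&0=0 G1=G2&G0=0&0=0 G2=NOT G4=NOT 0=1 G3=(0+0>=2)=0 G4=G1|G3=0|1=1 -> 00101
Cycle of length 2 starting at step 1 -> no fixed point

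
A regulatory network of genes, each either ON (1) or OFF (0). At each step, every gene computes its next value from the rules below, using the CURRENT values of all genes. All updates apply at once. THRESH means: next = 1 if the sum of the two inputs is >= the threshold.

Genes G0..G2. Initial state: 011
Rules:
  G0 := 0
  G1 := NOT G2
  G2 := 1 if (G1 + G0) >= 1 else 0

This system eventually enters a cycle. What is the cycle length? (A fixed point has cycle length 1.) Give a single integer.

Answer: 4

Derivation:
Step 0: 011
Step 1: G0=0(const) G1=NOT G2=NOT 1=0 G2=(1+0>=1)=1 -> 001
Step 2: G0=0(const) G1=NOT G2=NOT 1=0 G2=(0+0>=1)=0 -> 000
Step 3: G0=0(const) G1=NOT G2=NOT 0=1 G2=(0+0>=1)=0 -> 010
Step 4: G0=0(const) G1=NOT G2=NOT 0=1 G2=(1+0>=1)=1 -> 011
State from step 4 equals state from step 0 -> cycle length 4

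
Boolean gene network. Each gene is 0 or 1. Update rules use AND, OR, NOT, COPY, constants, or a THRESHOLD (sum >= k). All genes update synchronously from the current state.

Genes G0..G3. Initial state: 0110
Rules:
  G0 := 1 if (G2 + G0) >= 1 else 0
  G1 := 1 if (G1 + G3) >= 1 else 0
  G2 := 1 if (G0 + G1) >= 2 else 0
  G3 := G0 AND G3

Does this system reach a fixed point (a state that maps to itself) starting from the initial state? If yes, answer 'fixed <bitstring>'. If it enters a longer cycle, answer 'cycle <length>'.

Answer: fixed 1110

Derivation:
Step 0: 0110
Step 1: G0=(1+0>=1)=1 G1=(1+0>=1)=1 G2=(0+1>=2)=0 G3=G0&G3=0&0=0 -> 1100
Step 2: G0=(0+1>=1)=1 G1=(1+0>=1)=1 G2=(1+1>=2)=1 G3=G0&G3=1&0=0 -> 1110
Step 3: G0=(1+1>=1)=1 G1=(1+0>=1)=1 G2=(1+1>=2)=1 G3=G0&G3=1&0=0 -> 1110
Fixed point reached at step 2: 1110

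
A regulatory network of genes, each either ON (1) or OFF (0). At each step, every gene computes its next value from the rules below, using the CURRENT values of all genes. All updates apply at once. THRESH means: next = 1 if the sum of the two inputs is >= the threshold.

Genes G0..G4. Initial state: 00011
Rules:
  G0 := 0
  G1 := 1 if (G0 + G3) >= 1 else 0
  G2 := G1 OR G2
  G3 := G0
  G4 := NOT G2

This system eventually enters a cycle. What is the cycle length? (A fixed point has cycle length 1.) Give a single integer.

Answer: 1

Derivation:
Step 0: 00011
Step 1: G0=0(const) G1=(0+1>=1)=1 G2=G1|G2=0|0=0 G3=G0=0 G4=NOT G2=NOT 0=1 -> 01001
Step 2: G0=0(const) G1=(0+0>=1)=0 G2=G1|G2=1|0=1 G3=G0=0 G4=NOT G2=NOT 0=1 -> 00101
Step 3: G0=0(const) G1=(0+0>=1)=0 G2=G1|G2=0|1=1 G3=G0=0 G4=NOT G2=NOT 1=0 -> 00100
Step 4: G0=0(const) G1=(0+0>=1)=0 G2=G1|G2=0|1=1 G3=G0=0 G4=NOT G2=NOT 1=0 -> 00100
State from step 4 equals state from step 3 -> cycle length 1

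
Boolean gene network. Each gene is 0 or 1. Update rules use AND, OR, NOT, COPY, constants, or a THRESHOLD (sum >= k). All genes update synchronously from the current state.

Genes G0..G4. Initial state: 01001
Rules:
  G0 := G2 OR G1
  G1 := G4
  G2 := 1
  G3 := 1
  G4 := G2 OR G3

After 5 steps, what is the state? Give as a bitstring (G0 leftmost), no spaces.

Step 1: G0=G2|G1=0|1=1 G1=G4=1 G2=1(const) G3=1(const) G4=G2|G3=0|0=0 -> 11110
Step 2: G0=G2|G1=1|1=1 G1=G4=0 G2=1(const) G3=1(const) G4=G2|G3=1|1=1 -> 10111
Step 3: G0=G2|G1=1|0=1 G1=G4=1 G2=1(const) G3=1(const) G4=G2|G3=1|1=1 -> 11111
Step 4: G0=G2|G1=1|1=1 G1=G4=1 G2=1(const) G3=1(const) G4=G2|G3=1|1=1 -> 11111
Step 5: G0=G2|G1=1|1=1 G1=G4=1 G2=1(const) G3=1(const) G4=G2|G3=1|1=1 -> 11111

11111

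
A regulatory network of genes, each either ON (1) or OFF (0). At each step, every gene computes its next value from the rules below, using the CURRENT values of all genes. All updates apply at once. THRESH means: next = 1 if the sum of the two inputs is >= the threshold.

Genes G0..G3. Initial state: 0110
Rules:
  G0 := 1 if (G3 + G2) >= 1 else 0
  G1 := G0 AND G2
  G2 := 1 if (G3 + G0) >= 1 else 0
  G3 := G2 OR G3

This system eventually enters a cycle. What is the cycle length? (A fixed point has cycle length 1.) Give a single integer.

Step 0: 0110
Step 1: G0=(0+1>=1)=1 G1=G0&G2=0&1=0 G2=(0+0>=1)=0 G3=G2|G3=1|0=1 -> 1001
Step 2: G0=(1+0>=1)=1 G1=G0&G2=1&0=0 G2=(1+1>=1)=1 G3=G2|G3=0|1=1 -> 1011
Step 3: G0=(1+1>=1)=1 G1=G0&G2=1&1=1 G2=(1+1>=1)=1 G3=G2|G3=1|1=1 -> 1111
Step 4: G0=(1+1>=1)=1 G1=G0&G2=1&1=1 G2=(1+1>=1)=1 G3=G2|G3=1|1=1 -> 1111
State from step 4 equals state from step 3 -> cycle length 1

Answer: 1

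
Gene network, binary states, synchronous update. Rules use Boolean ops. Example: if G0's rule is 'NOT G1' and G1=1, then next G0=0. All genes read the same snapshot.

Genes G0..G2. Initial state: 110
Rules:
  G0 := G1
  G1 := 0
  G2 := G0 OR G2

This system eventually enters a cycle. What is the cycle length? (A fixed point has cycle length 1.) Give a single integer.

Answer: 1

Derivation:
Step 0: 110
Step 1: G0=G1=1 G1=0(const) G2=G0|G2=1|0=1 -> 101
Step 2: G0=G1=0 G1=0(const) G2=G0|G2=1|1=1 -> 001
Step 3: G0=G1=0 G1=0(const) G2=G0|G2=0|1=1 -> 001
State from step 3 equals state from step 2 -> cycle length 1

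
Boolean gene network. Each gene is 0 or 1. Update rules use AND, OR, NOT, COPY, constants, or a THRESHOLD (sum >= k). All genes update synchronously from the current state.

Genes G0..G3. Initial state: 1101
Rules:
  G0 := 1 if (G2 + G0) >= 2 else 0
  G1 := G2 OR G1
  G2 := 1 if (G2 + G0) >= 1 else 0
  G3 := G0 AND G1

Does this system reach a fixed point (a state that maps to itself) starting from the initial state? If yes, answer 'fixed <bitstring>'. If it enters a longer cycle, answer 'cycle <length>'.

Step 0: 1101
Step 1: G0=(0+1>=2)=0 G1=G2|G1=0|1=1 G2=(0+1>=1)=1 G3=G0&G1=1&1=1 -> 0111
Step 2: G0=(1+0>=2)=0 G1=G2|G1=1|1=1 G2=(1+0>=1)=1 G3=G0&G1=0&1=0 -> 0110
Step 3: G0=(1+0>=2)=0 G1=G2|G1=1|1=1 G2=(1+0>=1)=1 G3=G0&G1=0&1=0 -> 0110
Fixed point reached at step 2: 0110

Answer: fixed 0110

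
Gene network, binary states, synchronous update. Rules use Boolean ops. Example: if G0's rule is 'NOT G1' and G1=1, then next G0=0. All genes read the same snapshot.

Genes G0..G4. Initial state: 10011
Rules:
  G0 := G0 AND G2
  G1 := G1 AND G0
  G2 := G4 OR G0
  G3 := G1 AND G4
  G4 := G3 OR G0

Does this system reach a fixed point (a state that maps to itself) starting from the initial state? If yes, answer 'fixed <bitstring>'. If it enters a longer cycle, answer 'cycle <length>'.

Step 0: 10011
Step 1: G0=G0&G2=1&0=0 G1=G1&G0=0&1=0 G2=G4|G0=1|1=1 G3=G1&G4=0&1=0 G4=G3|G0=1|1=1 -> 00101
Step 2: G0=G0&G2=0&1=0 G1=G1&G0=0&0=0 G2=G4|G0=1|0=1 G3=G1&G4=0&1=0 G4=G3|G0=0|0=0 -> 00100
Step 3: G0=G0&G2=0&1=0 G1=G1&G0=0&0=0 G2=G4|G0=0|0=0 G3=G1&G4=0&0=0 G4=G3|G0=0|0=0 -> 00000
Step 4: G0=G0&G2=0&0=0 G1=G1&G0=0&0=0 G2=G4|G0=0|0=0 G3=G1&G4=0&0=0 G4=G3|G0=0|0=0 -> 00000
Fixed point reached at step 3: 00000

Answer: fixed 00000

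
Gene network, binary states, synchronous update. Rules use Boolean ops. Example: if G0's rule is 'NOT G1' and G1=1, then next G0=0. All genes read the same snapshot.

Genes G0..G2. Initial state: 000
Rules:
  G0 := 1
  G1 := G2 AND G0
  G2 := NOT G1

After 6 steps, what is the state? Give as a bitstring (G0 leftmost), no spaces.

Step 1: G0=1(const) G1=G2&G0=0&0=0 G2=NOT G1=NOT 0=1 -> 101
Step 2: G0=1(const) G1=G2&G0=1&1=1 G2=NOT G1=NOT 0=1 -> 111
Step 3: G0=1(const) G1=G2&G0=1&1=1 G2=NOT G1=NOT 1=0 -> 110
Step 4: G0=1(const) G1=G2&G0=0&1=0 G2=NOT G1=NOT 1=0 -> 100
Step 5: G0=1(const) G1=G2&G0=0&1=0 G2=NOT G1=NOT 0=1 -> 101
Step 6: G0=1(const) G1=G2&G0=1&1=1 G2=NOT G1=NOT 0=1 -> 111

111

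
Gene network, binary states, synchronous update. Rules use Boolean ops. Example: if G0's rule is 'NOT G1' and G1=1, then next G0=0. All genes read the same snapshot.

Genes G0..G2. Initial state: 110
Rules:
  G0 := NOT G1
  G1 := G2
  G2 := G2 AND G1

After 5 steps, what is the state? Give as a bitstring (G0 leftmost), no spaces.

Step 1: G0=NOT G1=NOT 1=0 G1=G2=0 G2=G2&G1=0&1=0 -> 000
Step 2: G0=NOT G1=NOT 0=1 G1=G2=0 G2=G2&G1=0&0=0 -> 100
Step 3: G0=NOT G1=NOT 0=1 G1=G2=0 G2=G2&G1=0&0=0 -> 100
Step 4: G0=NOT G1=NOT 0=1 G1=G2=0 G2=G2&G1=0&0=0 -> 100
Step 5: G0=NOT G1=NOT 0=1 G1=G2=0 G2=G2&G1=0&0=0 -> 100

100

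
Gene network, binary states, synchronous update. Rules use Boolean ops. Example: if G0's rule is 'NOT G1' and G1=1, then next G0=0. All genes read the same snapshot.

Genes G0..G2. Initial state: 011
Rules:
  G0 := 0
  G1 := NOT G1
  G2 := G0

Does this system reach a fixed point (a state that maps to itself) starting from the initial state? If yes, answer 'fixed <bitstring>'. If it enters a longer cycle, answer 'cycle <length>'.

Answer: cycle 2

Derivation:
Step 0: 011
Step 1: G0=0(const) G1=NOT G1=NOT 1=0 G2=G0=0 -> 000
Step 2: G0=0(const) G1=NOT G1=NOT 0=1 G2=G0=0 -> 010
Step 3: G0=0(const) G1=NOT G1=NOT 1=0 G2=G0=0 -> 000
Cycle of length 2 starting at step 1 -> no fixed point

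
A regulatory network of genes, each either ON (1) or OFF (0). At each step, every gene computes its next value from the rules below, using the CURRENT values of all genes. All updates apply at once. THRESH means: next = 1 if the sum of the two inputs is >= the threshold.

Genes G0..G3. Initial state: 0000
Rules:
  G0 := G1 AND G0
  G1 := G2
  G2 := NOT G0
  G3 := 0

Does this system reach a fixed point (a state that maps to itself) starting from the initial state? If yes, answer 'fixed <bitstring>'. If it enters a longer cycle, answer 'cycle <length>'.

Step 0: 0000
Step 1: G0=G1&G0=0&0=0 G1=G2=0 G2=NOT G0=NOT 0=1 G3=0(const) -> 0010
Step 2: G0=G1&G0=0&0=0 G1=G2=1 G2=NOT G0=NOT 0=1 G3=0(const) -> 0110
Step 3: G0=G1&G0=1&0=0 G1=G2=1 G2=NOT G0=NOT 0=1 G3=0(const) -> 0110
Fixed point reached at step 2: 0110

Answer: fixed 0110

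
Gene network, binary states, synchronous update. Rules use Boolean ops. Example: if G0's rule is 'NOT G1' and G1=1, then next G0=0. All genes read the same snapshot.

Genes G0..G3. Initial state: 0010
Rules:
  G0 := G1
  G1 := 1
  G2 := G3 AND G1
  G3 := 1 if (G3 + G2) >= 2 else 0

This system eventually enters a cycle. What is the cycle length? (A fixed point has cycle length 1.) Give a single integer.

Step 0: 0010
Step 1: G0=G1=0 G1=1(const) G2=G3&G1=0&0=0 G3=(0+1>=2)=0 -> 0100
Step 2: G0=G1=1 G1=1(const) G2=G3&G1=0&1=0 G3=(0+0>=2)=0 -> 1100
Step 3: G0=G1=1 G1=1(const) G2=G3&G1=0&1=0 G3=(0+0>=2)=0 -> 1100
State from step 3 equals state from step 2 -> cycle length 1

Answer: 1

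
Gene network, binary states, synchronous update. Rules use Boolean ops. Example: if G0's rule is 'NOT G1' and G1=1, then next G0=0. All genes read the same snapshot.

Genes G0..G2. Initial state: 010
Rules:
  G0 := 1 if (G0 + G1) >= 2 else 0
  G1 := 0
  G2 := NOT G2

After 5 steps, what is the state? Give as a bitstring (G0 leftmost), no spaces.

Step 1: G0=(0+1>=2)=0 G1=0(const) G2=NOT G2=NOT 0=1 -> 001
Step 2: G0=(0+0>=2)=0 G1=0(const) G2=NOT G2=NOT 1=0 -> 000
Step 3: G0=(0+0>=2)=0 G1=0(const) G2=NOT G2=NOT 0=1 -> 001
Step 4: G0=(0+0>=2)=0 G1=0(const) G2=NOT G2=NOT 1=0 -> 000
Step 5: G0=(0+0>=2)=0 G1=0(const) G2=NOT G2=NOT 0=1 -> 001

001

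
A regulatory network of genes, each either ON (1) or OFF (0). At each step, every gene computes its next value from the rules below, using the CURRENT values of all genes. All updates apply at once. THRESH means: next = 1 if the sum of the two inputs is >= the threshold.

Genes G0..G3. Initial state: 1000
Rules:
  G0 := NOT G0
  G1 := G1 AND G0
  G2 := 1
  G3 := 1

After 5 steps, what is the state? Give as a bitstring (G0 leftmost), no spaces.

Step 1: G0=NOT G0=NOT 1=0 G1=G1&G0=0&1=0 G2=1(const) G3=1(const) -> 0011
Step 2: G0=NOT G0=NOT 0=1 G1=G1&G0=0&0=0 G2=1(const) G3=1(const) -> 1011
Step 3: G0=NOT G0=NOT 1=0 G1=G1&G0=0&1=0 G2=1(const) G3=1(const) -> 0011
Step 4: G0=NOT G0=NOT 0=1 G1=G1&G0=0&0=0 G2=1(const) G3=1(const) -> 1011
Step 5: G0=NOT G0=NOT 1=0 G1=G1&G0=0&1=0 G2=1(const) G3=1(const) -> 0011

0011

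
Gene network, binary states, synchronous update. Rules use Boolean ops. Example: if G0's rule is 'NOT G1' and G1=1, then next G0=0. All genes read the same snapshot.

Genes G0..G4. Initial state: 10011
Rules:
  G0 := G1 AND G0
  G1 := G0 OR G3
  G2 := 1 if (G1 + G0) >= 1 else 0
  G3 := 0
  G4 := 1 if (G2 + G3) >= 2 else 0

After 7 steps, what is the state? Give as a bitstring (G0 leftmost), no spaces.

Step 1: G0=G1&G0=0&1=0 G1=G0|G3=1|1=1 G2=(0+1>=1)=1 G3=0(const) G4=(0+1>=2)=0 -> 01100
Step 2: G0=G1&G0=1&0=0 G1=G0|G3=0|0=0 G2=(1+0>=1)=1 G3=0(const) G4=(1+0>=2)=0 -> 00100
Step 3: G0=G1&G0=0&0=0 G1=G0|G3=0|0=0 G2=(0+0>=1)=0 G3=0(const) G4=(1+0>=2)=0 -> 00000
Step 4: G0=G1&G0=0&0=0 G1=G0|G3=0|0=0 G2=(0+0>=1)=0 G3=0(const) G4=(0+0>=2)=0 -> 00000
Step 5: G0=G1&G0=0&0=0 G1=G0|G3=0|0=0 G2=(0+0>=1)=0 G3=0(const) G4=(0+0>=2)=0 -> 00000
Step 6: G0=G1&G0=0&0=0 G1=G0|G3=0|0=0 G2=(0+0>=1)=0 G3=0(const) G4=(0+0>=2)=0 -> 00000
Step 7: G0=G1&G0=0&0=0 G1=G0|G3=0|0=0 G2=(0+0>=1)=0 G3=0(const) G4=(0+0>=2)=0 -> 00000

00000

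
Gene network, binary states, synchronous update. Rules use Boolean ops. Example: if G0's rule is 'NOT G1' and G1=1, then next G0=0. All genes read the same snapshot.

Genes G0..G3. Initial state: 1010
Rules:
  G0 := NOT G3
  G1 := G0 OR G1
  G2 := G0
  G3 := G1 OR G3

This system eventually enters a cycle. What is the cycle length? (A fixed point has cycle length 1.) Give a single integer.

Answer: 1

Derivation:
Step 0: 1010
Step 1: G0=NOT G3=NOT 0=1 G1=G0|G1=1|0=1 G2=G0=1 G3=G1|G3=0|0=0 -> 1110
Step 2: G0=NOT G3=NOT 0=1 G1=G0|G1=1|1=1 G2=G0=1 G3=G1|G3=1|0=1 -> 1111
Step 3: G0=NOT G3=NOT 1=0 G1=G0|G1=1|1=1 G2=G0=1 G3=G1|G3=1|1=1 -> 0111
Step 4: G0=NOT G3=NOT 1=0 G1=G0|G1=0|1=1 G2=G0=0 G3=G1|G3=1|1=1 -> 0101
Step 5: G0=NOT G3=NOT 1=0 G1=G0|G1=0|1=1 G2=G0=0 G3=G1|G3=1|1=1 -> 0101
State from step 5 equals state from step 4 -> cycle length 1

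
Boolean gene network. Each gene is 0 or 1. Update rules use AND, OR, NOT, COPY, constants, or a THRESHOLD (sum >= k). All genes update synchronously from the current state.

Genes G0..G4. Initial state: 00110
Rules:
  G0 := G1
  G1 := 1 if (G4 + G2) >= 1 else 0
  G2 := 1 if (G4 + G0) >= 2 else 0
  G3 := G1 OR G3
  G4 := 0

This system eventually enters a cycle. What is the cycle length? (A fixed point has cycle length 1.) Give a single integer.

Answer: 1

Derivation:
Step 0: 00110
Step 1: G0=G1=0 G1=(0+1>=1)=1 G2=(0+0>=2)=0 G3=G1|G3=0|1=1 G4=0(const) -> 01010
Step 2: G0=G1=1 G1=(0+0>=1)=0 G2=(0+0>=2)=0 G3=G1|G3=1|1=1 G4=0(const) -> 10010
Step 3: G0=G1=0 G1=(0+0>=1)=0 G2=(0+1>=2)=0 G3=G1|G3=0|1=1 G4=0(const) -> 00010
Step 4: G0=G1=0 G1=(0+0>=1)=0 G2=(0+0>=2)=0 G3=G1|G3=0|1=1 G4=0(const) -> 00010
State from step 4 equals state from step 3 -> cycle length 1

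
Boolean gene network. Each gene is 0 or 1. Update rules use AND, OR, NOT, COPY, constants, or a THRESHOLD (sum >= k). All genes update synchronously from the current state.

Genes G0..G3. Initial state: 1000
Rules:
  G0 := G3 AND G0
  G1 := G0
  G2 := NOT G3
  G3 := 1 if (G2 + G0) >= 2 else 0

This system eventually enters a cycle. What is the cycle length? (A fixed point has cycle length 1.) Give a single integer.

Answer: 1

Derivation:
Step 0: 1000
Step 1: G0=G3&G0=0&1=0 G1=G0=1 G2=NOT G3=NOT 0=1 G3=(0+1>=2)=0 -> 0110
Step 2: G0=G3&G0=0&0=0 G1=G0=0 G2=NOT G3=NOT 0=1 G3=(1+0>=2)=0 -> 0010
Step 3: G0=G3&G0=0&0=0 G1=G0=0 G2=NOT G3=NOT 0=1 G3=(1+0>=2)=0 -> 0010
State from step 3 equals state from step 2 -> cycle length 1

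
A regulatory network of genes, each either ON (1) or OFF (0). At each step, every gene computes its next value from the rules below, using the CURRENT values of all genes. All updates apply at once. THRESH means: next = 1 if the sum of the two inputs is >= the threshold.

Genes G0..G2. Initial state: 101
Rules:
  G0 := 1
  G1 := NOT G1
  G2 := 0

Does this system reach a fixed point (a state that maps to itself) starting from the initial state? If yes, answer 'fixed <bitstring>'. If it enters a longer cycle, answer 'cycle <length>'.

Step 0: 101
Step 1: G0=1(const) G1=NOT G1=NOT 0=1 G2=0(const) -> 110
Step 2: G0=1(const) G1=NOT G1=NOT 1=0 G2=0(const) -> 100
Step 3: G0=1(const) G1=NOT G1=NOT 0=1 G2=0(const) -> 110
Cycle of length 2 starting at step 1 -> no fixed point

Answer: cycle 2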